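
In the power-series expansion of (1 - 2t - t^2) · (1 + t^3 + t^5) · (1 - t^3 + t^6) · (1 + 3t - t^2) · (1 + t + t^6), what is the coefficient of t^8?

-18

(1 - 2t - t^2) has coefficients 1,-2,-1 for degrees 0…2.
(1 + t^3 + t^5) has coefficients 1,0,0,1,0,1,0,0,0 for degrees 0…8.
Multiplying by (1 - t^3 + t^6) gives running coefficients 1,0,0,0,0,1,0,0,-1 for degrees 0…8.
Multiplying by (1 + 3t - t^2) gives running coefficients 1,3,-1,0,0,1,3,-1,-1 for degrees 0…8.
Finally multiplying by (1 + t + t^6), the product of all factors after the first has coefficients 1,4,2,-1,0,1,5,5,-3 for degrees 0…8.
[t^8] = 1·(-3) − 2·5 − 1·5 = -18.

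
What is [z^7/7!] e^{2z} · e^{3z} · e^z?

The EGF product rule gives c_7 = Σ_{k_1+k_2+k_3=7} C(7; k_1,k_2,k_3) · ∏ g_i(k_i), where e^{2z} gives (2)^k; e^{3z} gives (3)^k; e^z gives (1)^k.
g_1(k) for k = 0…7: 1, 2, 4, 8, 16, 32, 64, 128.
g_2(k) for k = 0…7: 1, 3, 9, 27, 81, 243, 729, 2187.
g_3(k) for k = 0…7: 1, 1, 1, 1, 1, 1, 1, 1.
First combine the last two factors: h(k) = Σ_j C(k,j)·g_2(j)·g_3(k−j) for k = 0…7: 1, 4, 16, 64, 256, 1024, 4096, 16384.
c_7 = Σ_k C(7,k)·g_1(k)·h(7−k) = 1·1·16384 + 7·2·4096 + 21·4·1024 + 35·8·256 + 35·16·64 + 21·32·16 + 7·64·4 + 1·128·1 = 16384 + 57344 + 86016 + 71680 + 35840 + 10752 + 1792 + 128 = 279936.

279936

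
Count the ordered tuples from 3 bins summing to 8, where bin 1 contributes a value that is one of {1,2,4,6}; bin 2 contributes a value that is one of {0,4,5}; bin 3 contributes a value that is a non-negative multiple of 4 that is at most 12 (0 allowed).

The generating function for the choices is (y + y^2 + y^4 + y^6)·(1 + y^4 + y^5)·(1 + y^4 + y^8 + y^12); the count is [y^8].
(y + y^2 + y^4 + y^6) has coefficients 0,1,1,0,1,0,1 for degrees 0…6.
(1 + y^4 + y^5) has coefficients 1,0,0,0,1,1,0,0,0 for degrees 0…8.
Finally multiplying by (1 + y^4 + y^8 + y^12), the product of all factors after the first has coefficients 1,0,0,0,2,1,0,0,2 for degrees 0…8.
[y^8] = 1·0 + 1·0 + 1·2 + 1·0 = 2.

2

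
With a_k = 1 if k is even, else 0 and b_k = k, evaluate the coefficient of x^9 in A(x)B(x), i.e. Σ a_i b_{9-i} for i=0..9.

25

This is [x^9] in the product of the two ordinary generating functions.
Σ = 1·9 + 0·8 + 1·7 + 0·6 + 1·5 + 0·4 + 1·3 + 0·2 + 1·1 + 0·0 = 25.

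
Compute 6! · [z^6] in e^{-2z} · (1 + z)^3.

The EGF product rule gives c_6 = Σ_{k_1+k_2=6} C(6; k_1,k_2) · ∏ g_i(k_i), where e^{-2z} gives (-2)^k; (1+z)^3 gives the falling factorial (3)_k.
g_1(k) for k = 0…6: 1, -2, 4, -8, 16, -32, 64.
g_2(k) for k = 0…6: 1, 3, 6, 6, 0, 0, 0.
c_6 = Σ_k C(6,k)·g_1(k)·g_2(6−k) = 20·(-8)·6 + 15·16·6 + 6·(-32)·3 + 1·64·1 = −960 + 1440 − 576 + 64 = -32.

-32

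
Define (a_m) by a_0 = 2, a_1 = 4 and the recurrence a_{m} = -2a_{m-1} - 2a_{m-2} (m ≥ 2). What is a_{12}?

The ordinary generating function has denominator 1 + 2q + 2q^2.
Iterating the recurrence: a_0,…,a_{12} = 2, 4, -12, 16, -8, -16, 48, -64, 32, 64, -192, 256, -128.

-128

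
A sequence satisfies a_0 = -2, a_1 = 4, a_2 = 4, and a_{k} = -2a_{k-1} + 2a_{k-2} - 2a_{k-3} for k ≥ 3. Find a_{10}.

The ordinary generating function has denominator 1 + 2q - 2q^2 + 2q^3.
Iterating the recurrence: a_0,…,a_{10} = -2, 4, 4, 4, -8, 16, -56, 160, -464, 1360, -3968.

-3968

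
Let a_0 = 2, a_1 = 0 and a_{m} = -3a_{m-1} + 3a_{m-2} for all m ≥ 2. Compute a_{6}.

1026

The ordinary generating function has denominator 1 + 3x - 3x^2.
Iterating the recurrence: a_0,…,a_{6} = 2, 0, 6, -18, 72, -270, 1026.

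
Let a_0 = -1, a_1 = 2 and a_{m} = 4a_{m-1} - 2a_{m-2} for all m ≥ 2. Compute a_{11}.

The ordinary generating function has denominator 1 - 4x + 2x^2.
Iterating the recurrence: a_0,…,a_{11} = -1, 2, 10, 36, 124, 424, 1448, 4944, 16880, 57632, 196768, 671808.

671808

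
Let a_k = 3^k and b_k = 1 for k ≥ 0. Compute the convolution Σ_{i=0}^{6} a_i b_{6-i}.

1093

This is [x^6] in the product of the two ordinary generating functions.
Σ = 1·1 + 3·1 + 9·1 + 27·1 + 81·1 + 243·1 + 729·1 = 1093.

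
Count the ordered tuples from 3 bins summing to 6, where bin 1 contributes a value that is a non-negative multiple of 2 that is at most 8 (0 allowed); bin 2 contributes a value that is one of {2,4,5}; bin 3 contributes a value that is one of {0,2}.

The generating function for the choices is (1 + x² + x⁴ + x⁶ + x⁸)·(x² + x⁴ + x⁵)·(1 + x²); the count is [x⁶].
(1 + x² + x⁴ + x⁶ + x⁸) has coefficients 1,0,1,0,1,0,1 for degrees 0…6.
(x² + x⁴ + x⁵) has coefficients 0,0,1,0,1,1,0 for degrees 0…6.
Finally multiplying by (1 + x²), the product of all factors after the first has coefficients 0,0,1,0,2,1,1 for degrees 0…6.
[x⁶] = 1·1 + 1·2 + 1·1 + 1·0 = 4.

4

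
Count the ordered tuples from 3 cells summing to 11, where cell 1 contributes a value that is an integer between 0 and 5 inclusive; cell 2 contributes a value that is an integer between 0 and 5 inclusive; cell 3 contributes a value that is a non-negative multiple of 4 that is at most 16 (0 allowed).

The generating function for the choices is (1 + z + z² + z³ + z⁴ + z⁵)·(1 + z + z² + z³ + z⁴ + z⁵)·(1 + z⁴ + z⁸ + z¹² + z¹⁶); the count is [z¹¹].
(1 + z + z² + z³ + z⁴ + z⁵) has coefficients 1,1,1,1,1,1 for degrees 0…5.
(1 + z + z² + z³ + z⁴ + z⁵) has coefficients 1,1,1,1,1,1,0,0,0,0,0,0 for degrees 0…11.
Finally multiplying by (1 + z⁴ + z⁸ + z¹² + z¹⁶), the product of all factors after the first has coefficients 1,1,1,1,2,2,1,1,2,2,1,1 for degrees 0…11.
[z¹¹] = 1·1 + 1·1 + 1·2 + 1·2 + 1·1 + 1·1 = 8.

8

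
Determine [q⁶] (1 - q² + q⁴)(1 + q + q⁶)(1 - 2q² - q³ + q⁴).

-1

(1 - q² + q⁴) has coefficients 1,0,-1,0,1 for degrees 0…4.
(1 + q + q⁶) has coefficients 1,1,0,0,0,0,1 for degrees 0…6.
Finally multiplying by (1 - 2q² - q³ + q⁴), the product of all factors after the first has coefficients 1,1,-2,-3,0,1,1 for degrees 0…6.
[q⁶] = 1·1 − 1·0 + 1·(-2) = -1.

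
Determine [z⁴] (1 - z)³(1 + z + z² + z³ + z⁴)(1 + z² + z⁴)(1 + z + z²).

2

(1 - z)³ has coefficients 1,-3,3,-1 for degrees 0…3.
(1 + z + z² + z³ + z⁴) has coefficients 1,1,1,1,1 for degrees 0…4.
Multiplying by (1 + z² + z⁴) gives running coefficients 1,1,2,2,3 for degrees 0…4.
Finally multiplying by (1 + z + z²), the product of all factors after the first has coefficients 1,2,4,5,7 for degrees 0…4.
[z⁴] = 1·7 − 3·5 + 3·4 − 1·2 = 2.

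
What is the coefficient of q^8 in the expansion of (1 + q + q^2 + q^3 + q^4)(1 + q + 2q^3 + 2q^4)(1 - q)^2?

(1 + q + q^2 + q^3 + q^4) has coefficients 1,1,1,1,1 for degrees 0…4.
(1 + q + 2q^3 + 2q^4) has coefficients 1,1,0,2,2,0,0,0,0 for degrees 0…8.
Finally multiplying by (1 - q)^2, the product of all factors after the first has coefficients 1,-1,-1,3,-2,-2,2,0,0 for degrees 0…8.
[q^8] = 1·0 + 1·0 + 1·2 + 1·(-2) + 1·(-2) = -2.

-2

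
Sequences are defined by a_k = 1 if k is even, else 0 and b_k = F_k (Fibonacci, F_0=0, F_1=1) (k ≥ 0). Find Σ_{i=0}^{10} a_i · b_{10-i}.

Write out a_i and b_{10-i} for i = 0,…,10 and sum the products.
Σ = 1·55 + 0·34 + 1·21 + 0·13 + 1·8 + 0·5 + 1·3 + 0·2 + 1·1 + 0·1 + 1·0 = 88.

88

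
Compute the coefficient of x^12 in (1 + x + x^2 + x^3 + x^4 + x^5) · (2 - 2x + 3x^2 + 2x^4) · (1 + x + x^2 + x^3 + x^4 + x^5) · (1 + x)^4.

270

(1 + x + x^2 + x^3 + x^4 + x^5) has coefficients 1,1,1,1,1,1 for degrees 0…5.
(2 - 2x + 3x^2 + 2x^4) has coefficients 2,-2,3,0,2,0,0,0,0,0,0,0,0 for degrees 0…12.
Multiplying by (1 + x + x^2 + x^3 + x^4 + x^5) gives running coefficients 2,0,3,3,5,5,3,5,2,2,0,0,0 for degrees 0…12.
Finally multiplying by (1 + x)^4, the product of all factors after the first has coefficients 2,8,15,23,37,55,68,70,65,57,43,25,10 for degrees 0…12.
[x^12] = 1·10 + 1·25 + 1·43 + 1·57 + 1·65 + 1·70 = 270.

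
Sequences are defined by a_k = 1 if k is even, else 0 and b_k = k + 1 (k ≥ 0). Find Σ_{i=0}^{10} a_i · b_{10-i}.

Write out a_i and b_{10-i} for i = 0,…,10 and sum the products.
Σ = 1·11 + 0·10 + 1·9 + 0·8 + 1·7 + 0·6 + 1·5 + 0·4 + 1·3 + 0·2 + 1·1 = 36.

36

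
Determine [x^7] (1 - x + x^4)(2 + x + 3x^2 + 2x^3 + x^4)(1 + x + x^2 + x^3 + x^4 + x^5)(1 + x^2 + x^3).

13

(1 - x + x^4) has coefficients 1,-1,0,0,1 for degrees 0…4.
(2 + x + 3x^2 + 2x^3 + x^4) has coefficients 2,1,3,2,1,0,0,0 for degrees 0…7.
Multiplying by (1 + x + x^2 + x^3 + x^4 + x^5) gives running coefficients 2,3,6,8,9,9,7,6 for degrees 0…7.
Finally multiplying by (1 + x^2 + x^3), the product of all factors after the first has coefficients 2,3,8,13,18,23,24,24 for degrees 0…7.
[x^7] = 1·24 − 1·24 + 1·13 = 13.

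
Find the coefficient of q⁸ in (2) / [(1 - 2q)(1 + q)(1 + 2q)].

682

Partial fractions give a closed form: a_n = (2/3)·2^n + (-2/3)·(-1)^n + (2)·(-2)^n.
At n = 8: a_8 = 682.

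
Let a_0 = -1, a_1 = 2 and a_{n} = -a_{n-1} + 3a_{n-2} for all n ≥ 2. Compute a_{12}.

The ordinary generating function has denominator 1 + t - 3t^2.
Iterating the recurrence: a_0,…,a_{12} = -1, 2, -5, 11, -26, 59, -137, 314, -725, 1667, -3842, 8843, -20369.

-20369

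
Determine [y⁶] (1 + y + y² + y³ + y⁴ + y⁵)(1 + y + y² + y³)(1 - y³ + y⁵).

1

(1 + y + y² + y³ + y⁴ + y⁵) has coefficients 1,1,1,1,1,1 for degrees 0…5.
(1 + y + y² + y³) has coefficients 1,1,1,1,0,0,0 for degrees 0…6.
Finally multiplying by (1 - y³ + y⁵), the product of all factors after the first has coefficients 1,1,1,0,-1,0,0 for degrees 0…6.
[y⁶] = 1·0 + 1·0 + 1·(-1) + 1·0 + 1·1 + 1·1 = 1.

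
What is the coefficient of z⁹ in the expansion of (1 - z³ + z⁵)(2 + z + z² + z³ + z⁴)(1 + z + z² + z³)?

2

(1 - z³ + z⁵) has coefficients 1,0,0,-1,0,1 for degrees 0…5.
(2 + z + z² + z³ + z⁴) has coefficients 2,1,1,1,1,0,0,0,0,0 for degrees 0…9.
Finally multiplying by (1 + z + z² + z³), the product of all factors after the first has coefficients 2,3,4,5,4,3,2,1,0,0 for degrees 0…9.
[z⁹] = 1·0 − 1·2 + 1·4 = 2.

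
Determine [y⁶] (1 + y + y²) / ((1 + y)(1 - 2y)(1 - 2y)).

The denominator gives the recurrence a_n = 3a_(n−1) − 4a_(n−3) for n ≥ 3; the numerator fixes a_0 = 1, a_1 = 4, a_2 = 13.
Iterating: 1, 4, 13, 35, 89, 215, 505, so a_6 = 505.

505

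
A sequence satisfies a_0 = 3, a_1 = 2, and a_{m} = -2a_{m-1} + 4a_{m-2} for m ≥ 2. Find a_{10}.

48128

The ordinary generating function has denominator 1 + 2z - 4z^2.
Iterating the recurrence: a_0,…,a_{10} = 3, 2, 8, -8, 48, -128, 448, -1408, 4608, -14848, 48128.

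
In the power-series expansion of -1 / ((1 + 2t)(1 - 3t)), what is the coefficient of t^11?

Partial fractions give a closed form: a_n = (-2/5)·(-2)^n + (-3/5)·3^n.
At n = 11: a_11 = -105469.

-105469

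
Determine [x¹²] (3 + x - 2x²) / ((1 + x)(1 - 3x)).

1240029

The denominator gives the recurrence a_n = 2a_(n−1) + 3a_(n−2) for n ≥ 3; the numerator fixes a_0 = 3, a_1 = 7, a_2 = 21.
Iterating: 3, 7, 21, 63, 189, 567, 1701, 5103, 15309, 45927, 137781, 413343, 1240029, so a_12 = 1240029.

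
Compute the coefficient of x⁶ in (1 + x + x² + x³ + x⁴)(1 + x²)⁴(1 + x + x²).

35

(1 + x + x² + x³ + x⁴) has coefficients 1,1,1,1,1 for degrees 0…4.
(1 + x²)⁴ has coefficients 1,0,4,0,6,0,4 for degrees 0…6.
Finally multiplying by (1 + x + x²), the product of all factors after the first has coefficients 1,1,5,4,10,6,10 for degrees 0…6.
[x⁶] = 1·10 + 1·6 + 1·10 + 1·4 + 1·5 = 35.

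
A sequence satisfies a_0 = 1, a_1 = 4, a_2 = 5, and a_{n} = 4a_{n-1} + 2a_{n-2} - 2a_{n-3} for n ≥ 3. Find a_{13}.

60045664

The ordinary generating function has denominator 1 - 4y - 2y^2 + 2y^3.
Iterating the recurrence: a_0,…,a_{13} = 1, 4, 5, 26, 106, 466, 2024, 8816, 38380, 167104, 727544, 3167624, 13791376, 60045664.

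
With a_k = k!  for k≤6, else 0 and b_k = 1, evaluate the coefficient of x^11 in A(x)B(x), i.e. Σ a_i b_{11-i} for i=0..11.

Write out a_i and b_{11-i} for i = 0,…,11 and sum the products.
Σ = 1·1 + 1·1 + 2·1 + 6·1 + 24·1 + 120·1 + 720·1 + 0·1 + 0·1 + 0·1 + 0·1 + 0·1 = 874.

874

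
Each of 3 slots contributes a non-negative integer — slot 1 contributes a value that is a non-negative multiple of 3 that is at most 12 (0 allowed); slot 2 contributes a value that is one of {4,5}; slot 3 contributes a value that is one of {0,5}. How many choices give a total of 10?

The generating function for the choices is (1 + y^3 + y^6 + y^9 + y^12)·(y^4 + y^5)·(1 + y^5); the count is [y^10].
(1 + y^3 + y^6 + y^9 + y^12) has coefficients 1,0,0,1,0,0,1,0,0,1,0 for degrees 0…10.
(y^4 + y^5) has coefficients 0,0,0,0,1,1,0,0,0,0,0 for degrees 0…10.
Finally multiplying by (1 + y^5), the product of all factors after the first has coefficients 0,0,0,0,1,1,0,0,0,1,1 for degrees 0…10.
[y^10] = 1·1 + 1·0 + 1·1 + 1·0 = 2.

2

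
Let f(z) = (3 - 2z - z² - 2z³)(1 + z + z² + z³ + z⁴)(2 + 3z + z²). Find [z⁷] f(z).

-18

(3 - 2z - z² - 2z³) has coefficients 3,-2,-1,-2 for degrees 0…3.
(1 + z + z² + z³ + z⁴) has coefficients 1,1,1,1,1,0,0,0 for degrees 0…7.
Finally multiplying by (2 + 3z + z²), the product of all factors after the first has coefficients 2,5,6,6,6,4,1,0 for degrees 0…7.
[z⁷] = 3·0 − 2·1 − 1·4 − 2·6 = -18.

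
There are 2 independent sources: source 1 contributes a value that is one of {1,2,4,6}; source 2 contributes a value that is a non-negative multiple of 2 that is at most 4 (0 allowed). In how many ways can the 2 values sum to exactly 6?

3

The generating function for the choices is (t + t² + t⁴ + t⁶)·(1 + t² + t⁴); the count is [t⁶].
(t + t² + t⁴ + t⁶) has coefficients 0,1,1,0,1,0,1 for degrees 0…6.
(1 + t² + t⁴) has coefficients 1,0,1,0,1,0,0 for degrees 0…6.
[t⁶] = 1·0 + 1·1 + 1·1 + 1·1 = 3.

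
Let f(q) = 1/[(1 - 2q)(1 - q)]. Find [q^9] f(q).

1023

Partial fractions give a closed form: a_n = (2)·2^n + (-1)·1^n.
At n = 9: a_9 = 1023.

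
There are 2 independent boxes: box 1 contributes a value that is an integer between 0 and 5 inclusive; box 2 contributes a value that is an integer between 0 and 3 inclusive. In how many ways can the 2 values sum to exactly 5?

The generating function for the choices is (1 + y + y² + y³ + y⁴ + y⁵)·(1 + y + y² + y³); the count is [y⁵].
(1 + y + y² + y³ + y⁴ + y⁵) has coefficients 1,1,1,1,1,1 for degrees 0…5.
(1 + y + y² + y³) has coefficients 1,1,1,1,0,0 for degrees 0…5.
[y⁵] = 1·0 + 1·0 + 1·1 + 1·1 + 1·1 + 1·1 = 4.

4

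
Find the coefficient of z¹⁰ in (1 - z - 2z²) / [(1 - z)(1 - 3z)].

The denominator gives the recurrence a_n = 4a_(n−1) − 3a_(n−2) for n ≥ 3; the numerator fixes a_0 = 1, a_1 = 3, a_2 = 7.
Iterating: 1, 3, 7, 19, 55, 163, 487, 1459, 4375, 13123, 39367, so a_10 = 39367.

39367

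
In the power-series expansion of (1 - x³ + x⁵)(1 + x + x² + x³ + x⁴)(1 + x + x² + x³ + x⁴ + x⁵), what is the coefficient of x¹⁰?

2

(1 - x³ + x⁵) has coefficients 1,0,0,-1,0,1 for degrees 0…5.
(1 + x + x² + x³ + x⁴) has coefficients 1,1,1,1,1,0,0,0,0,0,0 for degrees 0…10.
Finally multiplying by (1 + x + x² + x³ + x⁴ + x⁵), the product of all factors after the first has coefficients 1,2,3,4,5,5,4,3,2,1,0 for degrees 0…10.
[x¹⁰] = 1·0 − 1·3 + 1·5 = 2.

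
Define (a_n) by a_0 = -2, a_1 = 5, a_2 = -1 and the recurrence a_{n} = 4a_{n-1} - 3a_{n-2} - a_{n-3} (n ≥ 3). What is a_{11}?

-126476

The ordinary generating function has denominator 1 - 4t + 3t^2 + t^3.
Iterating the recurrence: a_0,…,a_{11} = -2, 5, -1, -17, -70, -228, -685, -1986, -5661, -16001, -45035, -126476.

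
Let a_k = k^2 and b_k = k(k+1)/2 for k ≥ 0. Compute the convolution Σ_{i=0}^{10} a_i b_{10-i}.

2079

This is [x^10] in the product of the two ordinary generating functions.
Σ = 0·55 + 1·45 + 4·36 + 9·28 + 16·21 + 25·15 + 36·10 + 49·6 + 64·3 + 81·1 + 100·0 = 2079.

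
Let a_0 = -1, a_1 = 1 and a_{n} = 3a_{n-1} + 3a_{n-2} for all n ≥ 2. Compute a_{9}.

7371

The ordinary generating function has denominator 1 - 3q - 3q^2.
Iterating the recurrence: a_0,…,a_{9} = -1, 1, 0, 3, 9, 36, 135, 513, 1944, 7371.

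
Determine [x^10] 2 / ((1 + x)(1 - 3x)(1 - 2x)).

262990

The denominator gives the recurrence a_n = 4a_(n−1) − a_(n−2) − 6a_(n−3) for n ≥ 3; the numerator fixes a_0 = 2, a_1 = 8, a_2 = 30.
Iterating: 2, 8, 30, 100, 322, 1008, 3110, 9500, 28842, 87208, 262990, so a_10 = 262990.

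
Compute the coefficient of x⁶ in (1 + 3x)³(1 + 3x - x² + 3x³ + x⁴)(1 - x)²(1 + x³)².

(1 + 3x)³ has coefficients 1,9,27,27 for degrees 0…3.
(1 + 3x - x² + 3x³ + x⁴) has coefficients 1,3,-1,3,1,0,0 for degrees 0…6.
Multiplying by (1 - x)² gives running coefficients 1,1,-6,8,-6,1,1 for degrees 0…6.
Finally multiplying by (1 + x³)², the product of all factors after the first has coefficients 1,1,-6,10,-4,-11,18 for degrees 0…6.
[x⁶] = 1·18 + 9·(-11) + 27·(-4) + 27·10 = 81.

81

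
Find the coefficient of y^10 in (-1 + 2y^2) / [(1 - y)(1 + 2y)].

The denominator gives the recurrence a_n = −a_(n−1) + 2a_(n−2) for n ≥ 3; the numerator fixes a_0 = -1, a_1 = 1, a_2 = -1.
Iterating: -1, 1, -1, 3, -5, 11, -21, 43, -85, 171, -341, so a_10 = -341.

-341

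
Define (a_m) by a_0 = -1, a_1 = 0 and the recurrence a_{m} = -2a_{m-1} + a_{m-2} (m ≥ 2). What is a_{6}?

-29

The ordinary generating function has denominator 1 + 2t - t^2.
Iterating the recurrence: a_0,…,a_{6} = -1, 0, -1, 2, -5, 12, -29.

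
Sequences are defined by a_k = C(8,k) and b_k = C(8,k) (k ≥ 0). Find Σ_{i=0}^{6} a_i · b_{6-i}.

8008

The convolution is the x^6 coefficient of A(x)B(x).
Σ = 1·28 + 8·56 + 28·70 + 56·56 + 70·28 + 56·8 + 28·1 = 8008.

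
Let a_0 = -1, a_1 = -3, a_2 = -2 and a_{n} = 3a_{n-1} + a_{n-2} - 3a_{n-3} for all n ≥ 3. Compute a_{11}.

The ordinary generating function has denominator 1 - 3x - x^2 + 3x^3.
Iterating the recurrence: a_0,…,a_{11} = -1, -3, -2, -6, -11, -33, -92, -276, -821, -2463, -7382, -22146.

-22146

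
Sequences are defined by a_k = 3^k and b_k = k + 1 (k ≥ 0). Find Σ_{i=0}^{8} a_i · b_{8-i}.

14757

This is [x^8] in the product of the two ordinary generating functions.
Σ = 1·9 + 3·8 + 9·7 + 27·6 + 81·5 + 243·4 + 729·3 + 2187·2 + 6561·1 = 14757.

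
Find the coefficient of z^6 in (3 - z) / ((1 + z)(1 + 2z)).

Partial fractions give a closed form: a_n = (-4)·(-1)^n + (7)·(-2)^n.
At n = 6: a_6 = 444.

444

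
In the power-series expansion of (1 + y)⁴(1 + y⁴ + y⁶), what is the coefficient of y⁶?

7

(1 + y)⁴ has coefficients 1,4,6,4,1 for degrees 0…4.
(1 + y⁴ + y⁶) has coefficients 1,0,0,0,1,0,1 for degrees 0…6.
[y⁶] = 1·1 + 4·0 + 6·1 + 4·0 + 1·0 = 7.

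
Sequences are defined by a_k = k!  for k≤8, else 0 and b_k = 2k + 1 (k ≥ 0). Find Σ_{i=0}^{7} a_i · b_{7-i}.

8072

Write out a_i and b_{7-i} for i = 0,…,7 and sum the products.
Σ = 1·15 + 1·13 + 2·11 + 6·9 + 24·7 + 120·5 + 720·3 + 5040·1 = 8072.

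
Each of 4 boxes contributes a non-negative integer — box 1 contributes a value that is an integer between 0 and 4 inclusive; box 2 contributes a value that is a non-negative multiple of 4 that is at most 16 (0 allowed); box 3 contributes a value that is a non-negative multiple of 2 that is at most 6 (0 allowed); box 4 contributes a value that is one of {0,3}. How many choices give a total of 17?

The generating function for the choices is (1 + y + y^2 + y^3 + y^4)·(1 + y^4 + y^8 + y^12 + y^16)·(1 + y^2 + y^4 + y^6)·(1 + y^3); the count is [y^17].
(1 + y + y^2 + y^3 + y^4) has coefficients 1,1,1,1,1 for degrees 0…4.
(1 + y^4 + y^8 + y^12 + y^16) has coefficients 1,0,0,0,1,0,0,0,1,0,0,0,1,0,0,0,1,0 for degrees 0…17.
Multiplying by (1 + y^2 + y^4 + y^6) gives running coefficients 1,0,1,0,2,0,2,0,2,0,2,0,2,0,2,0,2,0 for degrees 0…17.
Finally multiplying by (1 + y^3), the product of all factors after the first has coefficients 1,0,1,1,2,1,2,2,2,2,2,2,2,2,2,2,2,2 for degrees 0…17.
[y^17] = 1·2 + 1·2 + 1·2 + 1·2 + 1·2 = 10.

10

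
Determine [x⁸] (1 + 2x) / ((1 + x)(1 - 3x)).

Partial fractions give a closed form: a_n = (-1/4)·(-1)^n + (5/4)·3^n.
At n = 8: a_8 = 8201.

8201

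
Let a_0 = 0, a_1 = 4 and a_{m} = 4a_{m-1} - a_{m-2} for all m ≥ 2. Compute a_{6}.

The ordinary generating function has denominator 1 - 4t + t^2.
Iterating the recurrence: a_0,…,a_{6} = 0, 4, 16, 60, 224, 836, 3120.

3120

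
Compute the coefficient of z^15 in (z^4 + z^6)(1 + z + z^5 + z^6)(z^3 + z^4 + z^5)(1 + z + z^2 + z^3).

10

(z^4 + z^6) has coefficients 0,0,0,0,1,0,1 for degrees 0…6.
(1 + z + z^5 + z^6) has coefficients 1,1,0,0,0,1,1,0,0,0,0,0,0,0,0,0 for degrees 0…15.
Multiplying by (z^3 + z^4 + z^5) gives running coefficients 0,0,0,1,2,2,1,0,1,2,2,1,0,0,0,0 for degrees 0…15.
Finally multiplying by (1 + z + z^2 + z^3), the product of all factors after the first has coefficients 0,0,0,1,3,5,6,5,4,4,5,6,5,3,1,0 for degrees 0…15.
[z^15] = 1·6 + 1·4 = 10.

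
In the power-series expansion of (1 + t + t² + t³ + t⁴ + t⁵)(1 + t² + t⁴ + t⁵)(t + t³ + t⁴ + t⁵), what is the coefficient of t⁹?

12

(1 + t + t² + t³ + t⁴ + t⁵) has coefficients 1,1,1,1,1,1 for degrees 0…5.
(1 + t² + t⁴ + t⁵) has coefficients 1,0,1,0,1,1,0,0,0,0 for degrees 0…9.
Finally multiplying by (t + t³ + t⁴ + t⁵), the product of all factors after the first has coefficients 0,1,0,2,1,3,2,2,2,2 for degrees 0…9.
[t⁹] = 1·2 + 1·2 + 1·2 + 1·2 + 1·3 + 1·1 = 12.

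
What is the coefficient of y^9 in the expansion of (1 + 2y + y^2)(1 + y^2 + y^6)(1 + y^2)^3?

8

(1 + 2y + y^2) has coefficients 1,2,1 for degrees 0…2.
(1 + y^2 + y^6) has coefficients 1,0,1,0,0,0,1,0,0,0 for degrees 0…9.
Finally multiplying by (1 + y^2)^3, the product of all factors after the first has coefficients 1,0,4,0,6,0,5,0,4,0 for degrees 0…9.
[y^9] = 1·0 + 2·4 + 1·0 = 8.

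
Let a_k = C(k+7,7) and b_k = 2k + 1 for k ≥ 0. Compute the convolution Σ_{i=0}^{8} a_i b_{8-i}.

35750

The convolution is the t^8 coefficient of A(t)B(t).
Σ = 1·17 + 8·15 + 36·13 + 120·11 + 330·9 + 792·7 + 1716·5 + 3432·3 + 6435·1 = 35750.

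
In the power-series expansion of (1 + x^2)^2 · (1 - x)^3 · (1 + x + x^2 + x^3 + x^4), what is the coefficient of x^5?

-3

(1 + x^2)^2 has coefficients 1,0,2,0,1 for degrees 0…4.
(1 - x)^3 has coefficients 1,-3,3,-1,0,0 for degrees 0…5.
Finally multiplying by (1 + x + x^2 + x^3 + x^4), the product of all factors after the first has coefficients 1,-2,1,0,0,-1 for degrees 0…5.
[x^5] = 1·(-1) + 2·0 + 1·(-2) = -3.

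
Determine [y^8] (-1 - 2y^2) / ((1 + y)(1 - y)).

-3

The denominator gives the recurrence a_n = a_(n−2) for n ≥ 3; the numerator fixes a_0 = -1, a_1 = 0, a_2 = -3.
Iterating: -1, 0, -3, 0, -3, 0, -3, 0, -3, so a_8 = -3.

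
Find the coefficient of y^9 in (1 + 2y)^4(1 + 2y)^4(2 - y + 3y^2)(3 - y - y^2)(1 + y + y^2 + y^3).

19216

(1 + 2y)^4 has coefficients 1,8,24,32,16 for degrees 0…4.
(1 + 2y)^4 has coefficients 1,8,24,32,16,0,0,0,0,0 for degrees 0…9.
Multiplying by (2 - y + 3y^2) gives running coefficients 2,15,43,64,72,80,48,0,0,0 for degrees 0…9.
Multiplying by (3 - y - y^2) gives running coefficients 6,43,112,134,109,104,-8,-128,-48,0 for degrees 0…9.
Finally multiplying by (1 + y + y^2 + y^3), the product of all factors after the first has coefficients 6,49,161,295,398,459,339,77,-80,-184 for degrees 0…9.
[y^9] = 1·(-184) + 8·(-80) + 24·77 + 32·339 + 16·459 = 19216.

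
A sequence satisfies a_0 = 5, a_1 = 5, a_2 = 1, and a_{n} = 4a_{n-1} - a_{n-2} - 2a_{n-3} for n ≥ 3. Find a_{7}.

The ordinary generating function has denominator 1 - 4x + x^2 + 2x^3.
Iterating the recurrence: a_0,…,a_{7} = 5, 5, 1, -11, -55, -211, -767, -2747.

-2747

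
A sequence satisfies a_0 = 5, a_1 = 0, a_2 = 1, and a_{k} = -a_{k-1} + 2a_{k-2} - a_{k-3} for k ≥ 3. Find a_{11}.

The ordinary generating function has denominator 1 + t - 2t^2 + t^3.
Iterating the recurrence: a_0,…,a_{11} = 5, 0, 1, -6, 8, -21, 43, -93, 200, -429, 922, -1980.

-1980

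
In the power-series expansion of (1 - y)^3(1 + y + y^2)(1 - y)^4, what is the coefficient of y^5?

(1 - y)^3 has coefficients 1,-3,3,-1 for degrees 0…3.
(1 + y + y^2) has coefficients 1,1,1,0,0,0 for degrees 0…5.
Finally multiplying by (1 - y)^4, the product of all factors after the first has coefficients 1,-3,3,-2,3,-3 for degrees 0…5.
[y^5] = 1·(-3) − 3·3 + 3·(-2) − 1·3 = -21.

-21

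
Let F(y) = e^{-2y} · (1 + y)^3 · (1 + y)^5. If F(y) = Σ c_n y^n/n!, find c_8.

14464

The EGF product rule gives c_8 = Σ_{k_1+k_2+k_3=8} C(8; k_1,k_2,k_3) · ∏ g_i(k_i), where e^{-2y} gives (-2)^k; (1+y)^3 gives the falling factorial (3)_k; (1+y)^5 gives the falling factorial (5)_k.
g_1(k) for k = 0…8: 1, -2, 4, -8, 16, -32, 64, -128, 256.
g_2(k) for k = 0…8: 1, 3, 6, 6, 0, 0, 0, 0, 0.
g_3(k) for k = 0…8: 1, 5, 20, 60, 120, 120, 0, 0, 0.
First combine the last two factors: h(k) = Σ_j C(k,j)·g_2(j)·g_3(k−j) for k = 0…8: 1, 8, 56, 336, 1680, 6720, 20160, 40320, 40320.
c_8 = Σ_k C(8,k)·g_1(k)·h(8−k) = 1·1·40320 + 8·(-2)·40320 + 28·4·20160 + 56·(-8)·6720 + 70·16·1680 + 56·(-32)·336 + 28·64·56 + 8·(-128)·8 + 1·256·1 = 40320 − 645120 + 2257920 − 3010560 + 1881600 − 602112 + 100352 − 8192 + 256 = 14464.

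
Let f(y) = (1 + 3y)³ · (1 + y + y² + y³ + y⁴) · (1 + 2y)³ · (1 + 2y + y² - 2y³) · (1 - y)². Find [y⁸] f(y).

-1100

(1 + 3y)³ has coefficients 1,9,27,27 for degrees 0…3.
(1 + y + y² + y³ + y⁴) has coefficients 1,1,1,1,1,0,0,0,0 for degrees 0…8.
Multiplying by (1 + 2y)³ gives running coefficients 1,7,19,27,27,26,20,8,0 for degrees 0…8.
Multiplying by (1 + 2y + y² - 2y³) gives running coefficients 1,9,34,70,86,69,45,20,-16 for degrees 0…8.
Finally multiplying by (1 - y)², the product of all factors after the first has coefficients 1,7,17,11,-20,-33,-7,-1,-11 for degrees 0…8.
[y⁸] = 1·(-11) + 9·(-1) + 27·(-7) + 27·(-33) = -1100.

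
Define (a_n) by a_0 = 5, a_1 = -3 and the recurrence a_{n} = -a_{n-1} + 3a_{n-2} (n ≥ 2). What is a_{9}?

The ordinary generating function has denominator 1 + t - 3t^2.
Iterating the recurrence: a_0,…,a_{9} = 5, -3, 18, -27, 81, -162, 405, -891, 2106, -4779.

-4779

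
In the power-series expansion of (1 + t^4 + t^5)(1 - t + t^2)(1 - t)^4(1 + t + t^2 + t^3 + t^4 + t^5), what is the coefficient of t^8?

(1 + t^4 + t^5) has coefficients 1,0,0,0,1,1 for degrees 0…5.
(1 - t + t^2) has coefficients 1,-1,1,0,0,0,0,0,0 for degrees 0…8.
Multiplying by (1 - t)^4 gives running coefficients 1,-5,11,-14,11,-5,1,0,0 for degrees 0…8.
Finally multiplying by (1 + t + t^2 + t^3 + t^4 + t^5), the product of all factors after the first has coefficients 1,-4,7,-7,4,-1,-1,4,-7 for degrees 0…8.
[t^8] = 1·(-7) + 1·4 + 1·(-7) = -10.

-10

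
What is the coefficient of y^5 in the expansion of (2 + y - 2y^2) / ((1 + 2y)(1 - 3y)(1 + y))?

205

Partial fractions give a closed form: a_n = (4/5)·(-2)^n + (19/20)·3^n + (1/4)·(-1)^n.
At n = 5: a_5 = 205.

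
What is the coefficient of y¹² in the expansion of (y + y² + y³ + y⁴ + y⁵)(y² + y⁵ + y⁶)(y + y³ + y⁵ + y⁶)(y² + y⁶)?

(y + y² + y³ + y⁴ + y⁵) has coefficients 0,1,1,1,1,1 for degrees 0…5.
(y² + y⁵ + y⁶) has coefficients 0,0,1,0,0,1,1,0,0,0,0,0,0 for degrees 0…12.
Multiplying by (y + y³ + y⁵ + y⁶) gives running coefficients 0,0,0,1,0,1,1,2,2,1,1,2,1 for degrees 0…12.
Finally multiplying by (y² + y⁶), the product of all factors after the first has coefficients 0,0,0,0,0,1,0,1,1,3,2,2,2 for degrees 0…12.
[y¹²] = 1·2 + 1·2 + 1·3 + 1·1 + 1·1 = 9.

9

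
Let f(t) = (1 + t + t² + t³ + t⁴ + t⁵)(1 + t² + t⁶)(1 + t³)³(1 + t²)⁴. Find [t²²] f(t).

(1 + t + t² + t³ + t⁴ + t⁵) has coefficients 1,1,1,1,1,1 for degrees 0…5.
(1 + t² + t⁶) has coefficients 1,0,1,0,0,0,1,0,0,0,0,0,0,0,0,0,0,0,0,0,0,0,0 for degrees 0…22.
Multiplying by (1 + t³)³ gives running coefficients 1,0,1,3,0,3,4,0,3,4,0,1,3,0,0,1,0,0,0,0,0,0,0 for degrees 0…22.
Finally multiplying by (1 + t²)⁴, the product of all factors after the first has coefficients 1,0,5,3,10,15,14,30,24,34,37,32,37,31,28,23,21,12,12,7,3,4,0 for degrees 0…22.
[t²²] = 1·0 + 1·4 + 1·3 + 1·7 + 1·12 + 1·12 = 38.

38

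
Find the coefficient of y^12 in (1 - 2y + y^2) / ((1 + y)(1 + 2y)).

The denominator gives the recurrence a_n = −3a_(n−1) − 2a_(n−2) for n ≥ 3; the numerator fixes a_0 = 1, a_1 = -5, a_2 = 14.
Iterating: 1, -5, 14, -32, 68, -140, 284, -572, 1148, -2300, 4604, -9212, 18428, so a_12 = 18428.

18428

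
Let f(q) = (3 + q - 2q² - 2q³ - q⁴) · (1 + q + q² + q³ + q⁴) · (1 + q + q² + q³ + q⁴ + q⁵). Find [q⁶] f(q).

(3 + q - 2q² - 2q³ - q⁴) has coefficients 3,1,-2,-2,-1 for degrees 0…4.
(1 + q + q² + q³ + q⁴) has coefficients 1,1,1,1,1,0,0 for degrees 0…6.
Finally multiplying by (1 + q + q² + q³ + q⁴ + q⁵), the product of all factors after the first has coefficients 1,2,3,4,5,5,4 for degrees 0…6.
[q⁶] = 3·4 + 1·5 − 2·5 − 2·4 − 1·3 = -4.

-4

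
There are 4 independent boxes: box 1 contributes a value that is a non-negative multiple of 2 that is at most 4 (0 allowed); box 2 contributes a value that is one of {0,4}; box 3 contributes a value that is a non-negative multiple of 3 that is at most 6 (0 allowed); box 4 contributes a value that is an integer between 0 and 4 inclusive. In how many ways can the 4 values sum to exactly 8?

The generating function for the choices is (1 + q^2 + q^4)·(1 + q^4)·(1 + q^3 + q^6)·(1 + q + q^2 + q^3 + q^4); the count is [q^8].
(1 + q^2 + q^4) has coefficients 1,0,1,0,1 for degrees 0…4.
(1 + q^4) has coefficients 1,0,0,0,1,0,0,0,0 for degrees 0…8.
Multiplying by (1 + q^3 + q^6) gives running coefficients 1,0,0,1,1,0,1,1,0 for degrees 0…8.
Finally multiplying by (1 + q + q^2 + q^3 + q^4), the product of all factors after the first has coefficients 1,1,1,2,3,2,3,4,3 for degrees 0…8.
[q^8] = 1·3 + 1·3 + 1·3 = 9.

9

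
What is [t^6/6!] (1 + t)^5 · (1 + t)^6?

The EGF product rule gives c_6 = Σ_{k_1+k_2=6} C(6; k_1,k_2) · ∏ g_i(k_i), where (1+t)^5 gives the falling factorial (5)_k; (1+t)^6 gives the falling factorial (6)_k.
g_1(k) for k = 0…6: 1, 5, 20, 60, 120, 120, 0.
g_2(k) for k = 0…6: 1, 6, 30, 120, 360, 720, 720.
c_6 = Σ_k C(6,k)·g_1(k)·g_2(6−k) = 1·1·720 + 6·5·720 + 15·20·360 + 20·60·120 + 15·120·30 + 6·120·6 = 720 + 21600 + 108000 + 144000 + 54000 + 4320 = 332640.

332640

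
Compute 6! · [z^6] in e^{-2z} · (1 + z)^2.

The EGF product rule gives c_6 = Σ_{k_1+k_2=6} C(6; k_1,k_2) · ∏ g_i(k_i), where e^{-2z} gives (-2)^k; (1+z)^2 gives the falling factorial (2)_k.
g_1(k) for k = 0…6: 1, -2, 4, -8, 16, -32, 64.
g_2(k) for k = 0…6: 1, 2, 2, 0, 0, 0, 0.
c_6 = Σ_k C(6,k)·g_1(k)·g_2(6−k) = 15·16·2 + 6·(-32)·2 + 1·64·1 = 480 − 384 + 64 = 160.

160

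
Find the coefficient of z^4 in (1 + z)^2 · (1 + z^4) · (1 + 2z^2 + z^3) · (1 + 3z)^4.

(1 + z)^2 has coefficients 1,2,1 for degrees 0…2.
(1 + z^4) has coefficients 1,0,0,0,1 for degrees 0…4.
Multiplying by (1 + 2z^2 + z^3) gives running coefficients 1,0,2,1,1 for degrees 0…4.
Finally multiplying by (1 + 3z)^4, the product of all factors after the first has coefficients 1,12,56,133,202 for degrees 0…4.
[z^4] = 1·202 + 2·133 + 1·56 = 524.

524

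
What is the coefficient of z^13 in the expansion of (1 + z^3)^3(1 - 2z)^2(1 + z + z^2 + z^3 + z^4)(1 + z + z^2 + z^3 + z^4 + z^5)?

34

(1 + z^3)^3 has coefficients 1,0,0,3,0,0,3,0,0,1 for degrees 0…9.
(1 - 2z)^2 has coefficients 1,-4,4,0,0,0,0,0,0,0,0,0,0,0 for degrees 0…13.
Multiplying by (1 + z + z^2 + z^3 + z^4) gives running coefficients 1,-3,1,1,1,0,4,0,0,0,0,0,0,0 for degrees 0…13.
Finally multiplying by (1 + z + z^2 + z^3 + z^4 + z^5), the product of all factors after the first has coefficients 1,-2,-1,0,1,1,4,7,6,5,4,4,0,0 for degrees 0…13.
[z^13] = 1·0 + 3·4 + 3·7 + 1·1 = 34.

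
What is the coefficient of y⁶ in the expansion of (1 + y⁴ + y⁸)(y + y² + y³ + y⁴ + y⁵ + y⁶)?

(1 + y⁴ + y⁸) has coefficients 1,0,0,0,1,0,0 for degrees 0…6.
(y + y² + y³ + y⁴ + y⁵ + y⁶) has coefficients 0,1,1,1,1,1,1 for degrees 0…6.
[y⁶] = 1·1 + 1·1 = 2.

2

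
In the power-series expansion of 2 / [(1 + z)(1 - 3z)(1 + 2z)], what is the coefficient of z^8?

6314

Partial fractions give a closed form: a_n = (-1/2)·(-1)^n + (9/10)·3^n + (8/5)·(-2)^n.
At n = 8: a_8 = 6314.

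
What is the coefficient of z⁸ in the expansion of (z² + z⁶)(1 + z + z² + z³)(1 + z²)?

(z² + z⁶) has coefficients 0,0,1,0,0,0,1 for degrees 0…6.
(1 + z + z² + z³) has coefficients 1,1,1,1,0,0,0,0,0 for degrees 0…8.
Finally multiplying by (1 + z²), the product of all factors after the first has coefficients 1,1,2,2,1,1,0,0,0 for degrees 0…8.
[z⁸] = 1·0 + 1·2 = 2.

2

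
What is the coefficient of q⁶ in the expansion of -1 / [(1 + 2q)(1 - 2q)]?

The denominator gives the recurrence a_n = 4a_(n−2) for n ≥ 2; the numerator fixes a_0 = -1, a_1 = 0.
Iterating: -1, 0, -4, 0, -16, 0, -64, so a_6 = -64.

-64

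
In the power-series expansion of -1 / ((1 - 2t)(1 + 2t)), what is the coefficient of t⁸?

Partial fractions give a closed form: a_n = (-1/2)·2^n + (-1/2)·(-2)^n.
At n = 8: a_8 = -256.

-256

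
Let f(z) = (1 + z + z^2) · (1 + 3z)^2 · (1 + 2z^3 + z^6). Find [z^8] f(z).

16

(1 + z + z^2) has coefficients 1,1,1 for degrees 0…2.
(1 + 3z)^2 has coefficients 1,6,9,0,0,0,0,0,0 for degrees 0…8.
Finally multiplying by (1 + 2z^3 + z^6), the product of all factors after the first has coefficients 1,6,9,2,12,18,1,6,9 for degrees 0…8.
[z^8] = 1·9 + 1·6 + 1·1 = 16.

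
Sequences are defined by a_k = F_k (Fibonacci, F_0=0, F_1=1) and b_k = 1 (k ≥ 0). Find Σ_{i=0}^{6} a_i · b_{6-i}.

20

Write out a_i and b_{6-i} for i = 0,…,6 and sum the products.
Σ = 0·1 + 1·1 + 1·1 + 2·1 + 3·1 + 5·1 + 8·1 = 20.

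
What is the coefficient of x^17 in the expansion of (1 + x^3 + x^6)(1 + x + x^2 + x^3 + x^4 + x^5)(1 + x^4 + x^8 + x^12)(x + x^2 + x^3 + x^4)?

17

(1 + x^3 + x^6) has coefficients 1,0,0,1,0,0,1 for degrees 0…6.
(1 + x + x^2 + x^3 + x^4 + x^5) has coefficients 1,1,1,1,1,1,0,0,0,0,0,0,0,0,0,0,0,0 for degrees 0…17.
Multiplying by (1 + x^4 + x^8 + x^12) gives running coefficients 1,1,1,1,2,2,1,1,2,2,1,1,2,2,1,1,1,1 for degrees 0…17.
Finally multiplying by (x + x^2 + x^3 + x^4), the product of all factors after the first has coefficients 0,1,2,3,4,5,6,6,6,6,6,6,6,6,6,6,6,5 for degrees 0…17.
[x^17] = 1·5 + 1·6 + 1·6 = 17.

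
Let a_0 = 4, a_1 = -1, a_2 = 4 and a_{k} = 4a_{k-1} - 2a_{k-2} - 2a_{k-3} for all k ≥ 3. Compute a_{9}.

The ordinary generating function has denominator 1 - 4t + 2t^2 + 2t^3.
Iterating the recurrence: a_0,…,a_{9} = 4, -1, 4, 10, 34, 108, 344, 1092, 3464, 10984.

10984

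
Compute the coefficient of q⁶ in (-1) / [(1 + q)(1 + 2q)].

-127

Partial fractions give a closed form: a_n = (1)·(-1)^n + (-2)·(-2)^n.
At n = 6: a_6 = -127.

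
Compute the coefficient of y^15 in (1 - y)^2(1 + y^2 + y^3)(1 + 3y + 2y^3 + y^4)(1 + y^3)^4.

25

(1 - y)^2 has coefficients 1,-2,1 for degrees 0…2.
(1 + y^2 + y^3) has coefficients 1,0,1,1,0,0,0,0,0,0,0,0,0,0,0,0 for degrees 0…15.
Multiplying by (1 + 3y + 2y^3 + y^4) gives running coefficients 1,3,1,6,4,2,3,1,0,0,0,0,0,0,0,0 for degrees 0…15.
Finally multiplying by (1 + y^3)^4, the product of all factors after the first has coefficients 1,3,1,10,16,6,33,35,14,52,40,16,43,25,9,18 for degrees 0…15.
[y^15] = 1·18 − 2·9 + 1·25 = 25.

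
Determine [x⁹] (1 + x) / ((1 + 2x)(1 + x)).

-512

Partial fractions give a closed form: a_n = (1)·(-2)^n.
At n = 9: a_9 = -512.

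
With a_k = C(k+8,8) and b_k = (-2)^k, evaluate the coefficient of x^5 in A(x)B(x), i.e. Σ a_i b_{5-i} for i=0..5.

The convolution is the x^5 coefficient of A(x)B(x).
Σ = 1·(-32) + 9·16 + 45·(-8) + 165·4 + 495·(-2) + 1287·1 = 709.

709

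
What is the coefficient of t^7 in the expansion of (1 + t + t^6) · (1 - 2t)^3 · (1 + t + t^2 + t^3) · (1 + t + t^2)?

-14

(1 + t + t^6) has coefficients 1,1,0,0,0,0,1 for degrees 0…6.
(1 - 2t)^3 has coefficients 1,-6,12,-8,0,0,0,0 for degrees 0…7.
Multiplying by (1 + t + t^2 + t^3) gives running coefficients 1,-5,7,-1,-2,4,-8,0 for degrees 0…7.
Finally multiplying by (1 + t + t^2), the product of all factors after the first has coefficients 1,-4,3,1,4,1,-6,-4 for degrees 0…7.
[t^7] = 1·(-4) + 1·(-6) + 1·(-4) = -14.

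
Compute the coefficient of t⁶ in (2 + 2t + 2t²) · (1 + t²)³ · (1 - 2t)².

(2 + 2t + 2t²) has coefficients 2,2,2 for degrees 0…2.
(1 + t²)³ has coefficients 1,0,3,0,3,0,1 for degrees 0…6.
Finally multiplying by (1 - 2t)², the product of all factors after the first has coefficients 1,-4,7,-12,15,-12,13 for degrees 0…6.
[t⁶] = 2·13 + 2·(-12) + 2·15 = 32.

32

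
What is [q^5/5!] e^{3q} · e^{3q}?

7776

The EGF product rule gives c_5 = Σ_{k_1+k_2=5} C(5; k_1,k_2) · ∏ g_i(k_i), where e^{3q} gives (3)^k; e^{3q} gives (3)^k.
g_1(k) for k = 0…5: 1, 3, 9, 27, 81, 243.
g_2(k) for k = 0…5: 1, 3, 9, 27, 81, 243.
c_5 = Σ_k C(5,k)·g_1(k)·g_2(5−k) = 1·1·243 + 5·3·81 + 10·9·27 + 10·27·9 + 5·81·3 + 1·243·1 = 243 + 1215 + 2430 + 2430 + 1215 + 243 = 7776.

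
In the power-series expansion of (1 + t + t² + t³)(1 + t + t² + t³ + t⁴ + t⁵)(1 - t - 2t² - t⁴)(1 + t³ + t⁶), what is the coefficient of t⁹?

(1 + t + t² + t³) has coefficients 1,1,1,1 for degrees 0…3.
(1 + t + t² + t³ + t⁴ + t⁵) has coefficients 1,1,1,1,1,1,0,0,0,0 for degrees 0…9.
Multiplying by (1 - t - 2t² - t⁴) gives running coefficients 1,0,-2,-2,-3,-3,-4,-3,-1,-1 for degrees 0…9.
Finally multiplying by (1 + t³ + t⁶), the product of all factors after the first has coefficients 1,0,-2,-1,-3,-5,-5,-6,-6,-7 for degrees 0…9.
[t⁹] = 1·(-7) + 1·(-6) + 1·(-6) + 1·(-5) = -24.

-24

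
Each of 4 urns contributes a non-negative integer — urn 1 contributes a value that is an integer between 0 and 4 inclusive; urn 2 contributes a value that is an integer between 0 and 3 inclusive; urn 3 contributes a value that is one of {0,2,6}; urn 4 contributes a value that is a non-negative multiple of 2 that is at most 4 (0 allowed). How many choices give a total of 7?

19

The generating function for the choices is (1 + y + y^2 + y^3 + y^4)·(1 + y + y^2 + y^3)·(1 + y^2 + y^6)·(1 + y^2 + y^4); the count is [y^7].
(1 + y + y^2 + y^3 + y^4) has coefficients 1,1,1,1,1 for degrees 0…4.
(1 + y + y^2 + y^3) has coefficients 1,1,1,1,0,0,0,0 for degrees 0…7.
Multiplying by (1 + y^2 + y^6) gives running coefficients 1,1,2,2,1,1,1,1 for degrees 0…7.
Finally multiplying by (1 + y^2 + y^4), the product of all factors after the first has coefficients 1,1,3,3,4,4,4,4 for degrees 0…7.
[y^7] = 1·4 + 1·4 + 1·4 + 1·4 + 1·3 = 19.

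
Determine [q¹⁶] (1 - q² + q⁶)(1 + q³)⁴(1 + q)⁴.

(1 - q² + q⁶) has coefficients 1,0,-1,0,0,0,1 for degrees 0…6.
(1 + q³)⁴ has coefficients 1,0,0,4,0,0,6,0,0,4,0,0,1,0,0,0,0 for degrees 0…16.
Finally multiplying by (1 + q)⁴, the product of all factors after the first has coefficients 1,4,6,8,17,24,22,28,36,28,22,24,17,8,6,4,1 for degrees 0…16.
[q¹⁶] = 1·1 − 1·6 + 1·22 = 17.

17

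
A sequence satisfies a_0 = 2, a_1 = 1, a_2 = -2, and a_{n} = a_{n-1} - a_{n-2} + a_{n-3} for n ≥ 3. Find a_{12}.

2

The ordinary generating function has denominator 1 - x + x^2 - x^3.
Iterating the recurrence: a_0,…,a_{12} = 2, 1, -2, -1, 2, 1, -2, -1, 2, 1, -2, -1, 2.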